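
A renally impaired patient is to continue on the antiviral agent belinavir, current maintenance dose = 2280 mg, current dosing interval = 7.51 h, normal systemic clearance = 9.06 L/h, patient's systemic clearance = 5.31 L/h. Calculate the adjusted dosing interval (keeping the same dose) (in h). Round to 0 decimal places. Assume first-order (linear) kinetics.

13 h

To keep the same average steady-state level, dosing rate must scale with clearance.
CL ratio = 5.31 / 9.06 = 0.5861
New interval (same dose) = 7.51 / 0.5861 = 12.81 h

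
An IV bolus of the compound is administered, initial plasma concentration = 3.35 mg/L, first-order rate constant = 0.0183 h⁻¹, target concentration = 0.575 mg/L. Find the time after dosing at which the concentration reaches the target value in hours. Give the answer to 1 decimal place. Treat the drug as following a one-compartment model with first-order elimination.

96.3 h

t = ln(C₀ / C) / k = ln(3.350 / 0.575) / 0.01830
  = ln(5.826) / 0.01830 = 1.762 / 0.01830 = 96.28 h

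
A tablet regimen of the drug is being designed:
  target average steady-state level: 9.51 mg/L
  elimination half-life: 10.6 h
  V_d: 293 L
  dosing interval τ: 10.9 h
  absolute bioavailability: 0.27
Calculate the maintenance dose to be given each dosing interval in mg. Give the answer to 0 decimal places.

7356 mg

k = ln2 / t½ = 0.693147 / 10.6 = 0.06539 h⁻¹
CL = k × Vd = 0.06539 × 293 = 19.16 L/h
At steady state, F × (Dose/τ) = Css × CL.
Dose = Css × CL × τ / F = 9.51 × 19.16 × 10.9 / 0.27 = 7356 mg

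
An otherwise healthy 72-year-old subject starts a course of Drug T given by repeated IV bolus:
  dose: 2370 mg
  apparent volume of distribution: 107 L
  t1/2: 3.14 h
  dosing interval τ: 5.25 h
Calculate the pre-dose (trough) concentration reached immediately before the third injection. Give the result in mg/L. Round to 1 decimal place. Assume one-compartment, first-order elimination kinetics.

9.1 mg/L

C₀ per dose = Dose / Vd = 2370 / 107 = 22.15 mg/L
k = ln2 / t½ = 0.693147 / 3.14 = 0.2207 h⁻¹
Fraction remaining after one interval: r = e^(−kτ) = e^(−0.2207 × 5.25) = 0.3139
Before dose 3, 2 doses have been given (aged 1τ, 2τ).
C_trough = C₀ × (r + r²) = 22.15 × (0.3139 + 0.09853) = 9.135 mg/L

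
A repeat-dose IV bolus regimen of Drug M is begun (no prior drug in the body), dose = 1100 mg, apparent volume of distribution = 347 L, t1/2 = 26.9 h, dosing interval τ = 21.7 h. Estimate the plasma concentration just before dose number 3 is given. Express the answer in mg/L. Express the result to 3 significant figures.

C₀ per dose = Dose / Vd = 1100 / 347 = 3.170 mg/L
k = ln2 / t½ = 0.693147 / 26.9 = 0.02577 h⁻¹
Fraction remaining after one interval: r = e^(−kτ) = e^(−0.02577 × 21.7) = 0.5717
Before dose 3, 2 doses have been given (aged 1τ, 2τ).
C_trough = C₀ × (r + r²) = 3.170 × (0.5717 + 0.3268) = 2.848 mg/L

2.85 mg/L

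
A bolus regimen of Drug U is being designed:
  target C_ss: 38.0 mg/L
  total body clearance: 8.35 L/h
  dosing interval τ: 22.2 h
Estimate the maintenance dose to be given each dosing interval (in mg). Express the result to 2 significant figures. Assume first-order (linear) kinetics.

7000 mg

At steady state, Dose/τ = Css × CL.
Dose = Css × CL × τ = 38.0 × 8.350 × 22.2 = 7044 mg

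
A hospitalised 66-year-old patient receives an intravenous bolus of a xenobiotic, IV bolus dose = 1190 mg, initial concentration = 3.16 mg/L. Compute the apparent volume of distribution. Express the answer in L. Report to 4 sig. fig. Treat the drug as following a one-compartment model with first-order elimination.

Vd = Dose / C₀ = 1190 / 3.16 = 376.6 L

376.6 L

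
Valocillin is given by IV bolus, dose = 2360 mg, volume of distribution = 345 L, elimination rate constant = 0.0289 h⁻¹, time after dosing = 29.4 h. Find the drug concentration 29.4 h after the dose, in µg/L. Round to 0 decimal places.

C₀ = Dose / Vd = 2360 / 345 = 6.841 mg/L
C = C₀ · e^(−k·t) = 6.841 × e^(−0.02890 × 29.4)
  = 6.841 × 0.4276 = 2.925 mg/L
Convert: 2.925 mg/L × 1000 = 2925 µg/L

2925 µg/L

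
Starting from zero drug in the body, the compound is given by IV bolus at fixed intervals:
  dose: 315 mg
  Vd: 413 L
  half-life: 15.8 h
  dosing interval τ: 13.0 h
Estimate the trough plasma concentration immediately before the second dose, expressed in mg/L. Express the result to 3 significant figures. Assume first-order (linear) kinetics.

C₀ per dose = Dose / Vd = 315 / 413 = 0.7627 mg/L
k = ln2 / t½ = 0.693147 / 15.8 = 0.04387 h⁻¹
Fraction remaining after one interval: r = e^(−kτ) = e^(−0.04387 × 13.0) = 0.5654
Before dose 2, 1 dose has been given (aged 1τ).
C_trough = C₀ × r = 0.7627 × 0.5654 = 0.4312 mg/L

0.431 mg/L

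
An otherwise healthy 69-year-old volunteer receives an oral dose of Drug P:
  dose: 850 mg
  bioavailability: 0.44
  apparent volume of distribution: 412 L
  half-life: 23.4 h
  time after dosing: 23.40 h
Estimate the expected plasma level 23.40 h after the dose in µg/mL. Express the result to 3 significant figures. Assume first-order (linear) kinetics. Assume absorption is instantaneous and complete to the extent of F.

0.454 µg/mL

Amount reaching circulation = F × Dose = 0.44 × 850.0 = 374.0 mg
C₀ = F·Dose / Vd = 374.0 / 412 = 0.9078 mg/L
k = ln2 / t½ = 0.693147 / 23.4 = 0.02962 h⁻¹
t / t½ = 23.40 / 23.4 = 1 half-lives
C = C₀ × (1/2)^1 = 0.9078 × 0.5000 = 0.4539 mg/L
(0.4539 mg/L = 0.4539 µg/mL)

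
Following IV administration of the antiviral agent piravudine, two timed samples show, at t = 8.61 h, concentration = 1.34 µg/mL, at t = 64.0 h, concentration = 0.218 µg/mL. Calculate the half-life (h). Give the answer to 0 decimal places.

k = ln(C₁/C₂) / (t₂ − t₁) = ln(1.34/0.218) / (64.0 − 8.61)
  = 1.816 / 55.39 = 0.03279 h⁻¹
t½ = ln2 / k = 0.693147 / 0.03279 = 21.14 h

21 h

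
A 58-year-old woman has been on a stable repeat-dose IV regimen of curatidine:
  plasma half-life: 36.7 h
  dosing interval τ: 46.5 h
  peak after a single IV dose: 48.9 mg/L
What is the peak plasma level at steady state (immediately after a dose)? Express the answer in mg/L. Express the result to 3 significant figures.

83.7 mg/L

k = ln2 / t½ = 0.693147 / 36.7 = 0.01889 h⁻¹
e^(−kτ) = e^(−0.01889 × 46.5) = 0.4155
Accumulation ratio R = 1 / (1 − e^(−kτ)) = 1 / (1 − 0.4155) = 1.711
Steady-state peak = C₀ × R = 48.9 × 1.711 = 83.67 mg/L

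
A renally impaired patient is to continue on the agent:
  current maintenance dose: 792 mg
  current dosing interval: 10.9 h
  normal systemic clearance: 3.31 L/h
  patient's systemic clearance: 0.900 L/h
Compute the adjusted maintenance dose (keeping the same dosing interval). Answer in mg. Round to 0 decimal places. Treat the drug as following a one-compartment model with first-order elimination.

215 mg

To keep the same average steady-state level, dosing rate must scale with clearance.
CL ratio = 0.900 / 3.31 = 0.2719
New dose (same interval) = 792 × 0.2719 = 215.3 mg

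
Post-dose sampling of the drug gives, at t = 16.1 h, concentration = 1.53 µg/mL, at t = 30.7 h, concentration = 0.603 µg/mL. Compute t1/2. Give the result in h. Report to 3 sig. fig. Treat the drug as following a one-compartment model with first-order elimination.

k = ln(C₁/C₂) / (t₂ − t₁) = ln(1.53/0.603) / (30.7 − 16.1)
  = 0.9311 / 14.60 = 0.06377 h⁻¹
t½ = ln2 / k = 0.693147 / 0.06377 = 10.87 h

10.9 h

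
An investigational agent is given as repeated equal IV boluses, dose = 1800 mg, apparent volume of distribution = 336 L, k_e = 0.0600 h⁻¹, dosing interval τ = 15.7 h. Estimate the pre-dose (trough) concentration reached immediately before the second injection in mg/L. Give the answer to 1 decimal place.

C₀ per dose = Dose / Vd = 1800 / 336 = 5.357 mg/L
Fraction remaining after one interval: r = e^(−kτ) = e^(−0.06000 × 15.7) = 0.3898
Before dose 2, 1 dose has been given (aged 1τ).
C_trough = C₀ × r = 5.357 × 0.3898 = 2.088 mg/L

2.1 mg/L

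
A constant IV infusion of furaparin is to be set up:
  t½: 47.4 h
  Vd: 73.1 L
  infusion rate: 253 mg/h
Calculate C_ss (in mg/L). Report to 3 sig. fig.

237 mg/L

k = ln2 / t½ = 0.693147 / 47.4 = 0.01462 h⁻¹
CL = k × Vd = 0.01462 × 73.1 = 1.069 L/h
At steady state Css = R₀ / CL = 253 / 1.069 = 236.7 mg/L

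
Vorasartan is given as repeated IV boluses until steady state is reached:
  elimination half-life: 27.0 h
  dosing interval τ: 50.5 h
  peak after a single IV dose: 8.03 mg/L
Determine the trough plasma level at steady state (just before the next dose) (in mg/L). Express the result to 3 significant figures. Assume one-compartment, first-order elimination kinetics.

k = ln2 / t½ = 0.693147 / 27.0 = 0.02567 h⁻¹
e^(−kτ) = e^(−0.02567 × 50.5) = 0.2735
Accumulation ratio R = 1 / (1 − e^(−kτ)) = 1 / (1 − 0.2735) = 1.376
Steady-state trough = C₀ × R × e^(−kτ) = 8.03 × 1.376 × 0.2735 = 3.022 mg/L

3.02 mg/L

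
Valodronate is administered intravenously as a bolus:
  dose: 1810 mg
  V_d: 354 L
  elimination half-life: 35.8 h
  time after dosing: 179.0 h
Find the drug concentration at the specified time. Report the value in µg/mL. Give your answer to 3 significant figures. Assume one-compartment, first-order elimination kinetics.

C₀ = Dose / Vd = 1810 / 354 = 5.113 mg/L
k = ln2 / t½ = 0.693147 / 35.8 = 0.01936 h⁻¹
t / t½ = 179.0 / 35.8 = 5 half-lives
C = C₀ × (1/2)^5 = 5.113 × 0.03125 = 0.1598 mg/L
(0.1598 mg/L = 0.1598 µg/mL)

0.160 µg/mL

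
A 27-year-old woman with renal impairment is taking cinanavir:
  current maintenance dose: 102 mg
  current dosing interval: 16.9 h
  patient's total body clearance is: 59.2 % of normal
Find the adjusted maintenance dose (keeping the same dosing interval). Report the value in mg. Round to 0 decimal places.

To keep the same average steady-state level, dosing rate must scale with clearance.
CL ratio = 59.2 / 100 = 0.5920
New dose (same interval) = 102 × 0.5920 = 60.38 mg

60 mg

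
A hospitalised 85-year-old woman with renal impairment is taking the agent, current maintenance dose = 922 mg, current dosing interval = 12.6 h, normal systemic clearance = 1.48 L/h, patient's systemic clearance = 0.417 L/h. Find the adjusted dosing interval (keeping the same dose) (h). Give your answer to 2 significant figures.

To keep the same average steady-state level, dosing rate must scale with clearance.
CL ratio = 0.417 / 1.48 = 0.2818
New interval (same dose) = 12.6 / 0.2818 = 44.71 h

45 h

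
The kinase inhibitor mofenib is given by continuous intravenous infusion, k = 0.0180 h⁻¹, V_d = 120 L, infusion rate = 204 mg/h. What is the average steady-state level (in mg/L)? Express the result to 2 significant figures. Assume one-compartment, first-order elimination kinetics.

94 mg/L

CL = k × Vd = 0.01800 × 120 = 2.160 L/h
At steady state Css = R₀ / CL = 204 / 2.160 = 94.44 mg/L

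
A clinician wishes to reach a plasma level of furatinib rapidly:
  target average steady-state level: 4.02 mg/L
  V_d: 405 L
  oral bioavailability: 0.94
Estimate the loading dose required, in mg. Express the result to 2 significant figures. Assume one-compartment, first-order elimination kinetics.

LD = Css × Vd / F = 4.02 × 405 / 0.94 = 1732 mg

1700 mg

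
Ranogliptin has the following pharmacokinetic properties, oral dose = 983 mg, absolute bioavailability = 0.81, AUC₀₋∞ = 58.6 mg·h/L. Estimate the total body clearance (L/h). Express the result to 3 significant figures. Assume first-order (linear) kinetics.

CL = F·Dose / AUC = 0.81 × 983 / 58.6 = 13.59 L/h

13.6 L/h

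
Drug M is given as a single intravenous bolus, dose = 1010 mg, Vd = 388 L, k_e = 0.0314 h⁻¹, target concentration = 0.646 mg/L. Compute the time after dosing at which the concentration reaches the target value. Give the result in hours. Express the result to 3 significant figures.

44.4 h

C₀ = Dose / Vd = 1010 / 388 = 2.603 mg/L
t = ln(C₀ / C) / k = ln(2.603 / 0.646) / 0.03140
  = ln(4.029) / 0.03140 = 1.394 / 0.03140 = 44.39 h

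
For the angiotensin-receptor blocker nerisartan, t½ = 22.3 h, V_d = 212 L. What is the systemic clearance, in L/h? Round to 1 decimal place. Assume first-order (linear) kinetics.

k = ln2 / t½ = 0.693147 / 22.3 = 0.03108 h⁻¹
CL = k × Vd = 0.03108 × 212 = 6.589 L/h

6.6 L/h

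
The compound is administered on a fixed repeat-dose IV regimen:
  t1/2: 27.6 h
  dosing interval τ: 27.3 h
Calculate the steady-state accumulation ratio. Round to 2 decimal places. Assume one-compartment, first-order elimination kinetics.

k = ln2 / t½ = 0.693147 / 27.6 = 0.02511 h⁻¹
e^(−kτ) = e^(−0.02511 × 27.3) = 0.5038
Accumulation ratio R = 1 / (1 − e^(−kτ)) = 1 / (1 − 0.5038) = 2.015

2.02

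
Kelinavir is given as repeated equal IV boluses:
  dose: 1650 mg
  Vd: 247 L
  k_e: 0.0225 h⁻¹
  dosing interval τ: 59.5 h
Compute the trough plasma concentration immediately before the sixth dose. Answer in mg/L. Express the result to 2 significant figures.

2.4 mg/L

C₀ per dose = Dose / Vd = 1650 / 247 = 6.680 mg/L
Fraction remaining after one interval: r = e^(−kτ) = e^(−0.02250 × 59.5) = 0.2622
Before dose 6, 5 doses have been given (aged 1τ, 2τ, 3τ, 4τ, 5τ).
C_trough = C₀ × (r + r² + … + r^5) = C₀ × r(1−r^5)/(1−r)
        = 6.680 × 0.2622 × (1 − 0.001239) / (1 − 0.2622) = 2.371 mg/L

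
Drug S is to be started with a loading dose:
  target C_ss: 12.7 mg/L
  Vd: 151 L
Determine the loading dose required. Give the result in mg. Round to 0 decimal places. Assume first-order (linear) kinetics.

1918 mg

LD = Css × Vd = 12.7 × 151 = 1918 mg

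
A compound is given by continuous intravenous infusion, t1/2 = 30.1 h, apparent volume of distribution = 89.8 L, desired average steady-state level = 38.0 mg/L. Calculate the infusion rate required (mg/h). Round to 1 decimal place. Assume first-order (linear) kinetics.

78.6 mg/h

k = ln2 / t½ = 0.693147 / 30.1 = 0.02303 h⁻¹
CL = k × Vd = 0.02303 × 89.8 = 2.068 L/h
At steady state, infusion rate R₀ = Css × CL = 38.0 × 2.068 = 78.58 mg/h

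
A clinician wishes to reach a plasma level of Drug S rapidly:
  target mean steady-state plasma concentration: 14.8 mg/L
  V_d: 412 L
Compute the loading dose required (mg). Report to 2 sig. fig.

6100 mg

LD = Css × Vd = 14.8 × 412 = 6098 mg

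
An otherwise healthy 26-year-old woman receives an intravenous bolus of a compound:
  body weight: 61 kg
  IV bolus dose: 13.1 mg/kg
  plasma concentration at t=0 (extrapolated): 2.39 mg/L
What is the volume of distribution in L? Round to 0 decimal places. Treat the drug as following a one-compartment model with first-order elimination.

334 L

Dose = 13.1 × 61 = 799.1 mg
Vd = Dose / C₀ = 799.1 / 2.39 = 334.4 L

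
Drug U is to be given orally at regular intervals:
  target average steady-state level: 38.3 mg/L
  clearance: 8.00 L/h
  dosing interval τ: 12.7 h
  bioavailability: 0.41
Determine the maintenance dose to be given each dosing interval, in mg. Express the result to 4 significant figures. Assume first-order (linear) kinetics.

At steady state, F × (Dose/τ) = Css × CL.
Dose = Css × CL × τ / F = 38.3 × 8.000 × 12.7 / 0.41 = 9491 mg

9491 mg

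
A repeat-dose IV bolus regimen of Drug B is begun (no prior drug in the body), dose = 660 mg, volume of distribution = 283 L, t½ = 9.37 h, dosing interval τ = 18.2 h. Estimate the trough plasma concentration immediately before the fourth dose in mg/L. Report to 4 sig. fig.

0.8058 mg/L

C₀ per dose = Dose / Vd = 660 / 283 = 2.332 mg/L
k = ln2 / t½ = 0.693147 / 9.37 = 0.07398 h⁻¹
Fraction remaining after one interval: r = e^(−kτ) = e^(−0.07398 × 18.2) = 0.2602
Before dose 4, 3 doses have been given (aged 1τ, 2τ, 3τ).
C_trough = C₀ × (r + r² + … + r^3) = C₀ × r(1−r^3)/(1−r)
        = 2.332 × 0.2602 × (1 − 0.01762) / (1 − 0.2602) = 0.8058 mg/L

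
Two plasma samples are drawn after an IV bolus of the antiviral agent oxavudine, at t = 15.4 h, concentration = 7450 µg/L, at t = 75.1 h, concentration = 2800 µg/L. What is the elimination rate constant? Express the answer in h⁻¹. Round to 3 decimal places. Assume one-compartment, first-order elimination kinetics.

k = ln(C₁/C₂) / (t₂ − t₁) = ln(7450/2800) / (75.1 − 15.4)
  = 0.9786 / 59.70 = 0.01639 h⁻¹

0.016 h⁻¹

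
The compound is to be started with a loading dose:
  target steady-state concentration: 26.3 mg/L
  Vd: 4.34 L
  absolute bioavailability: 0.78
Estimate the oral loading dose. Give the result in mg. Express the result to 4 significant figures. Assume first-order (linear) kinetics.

146.3 mg

LD = Css × Vd / F = 26.3 × 4.34 / 0.78 = 146.3 mg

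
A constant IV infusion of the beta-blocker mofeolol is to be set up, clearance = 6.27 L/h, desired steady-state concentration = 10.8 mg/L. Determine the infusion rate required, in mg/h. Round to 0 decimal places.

68 mg/h

At steady state, infusion rate R₀ = Css × CL = 10.8 × 6.270 = 67.72 mg/h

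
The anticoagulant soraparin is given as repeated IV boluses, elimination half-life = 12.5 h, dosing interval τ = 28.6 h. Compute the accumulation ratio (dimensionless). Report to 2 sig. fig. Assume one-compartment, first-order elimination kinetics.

1.3

k = ln2 / t½ = 0.693147 / 12.5 = 0.05545 h⁻¹
e^(−kτ) = e^(−0.05545 × 28.6) = 0.2048
Accumulation ratio R = 1 / (1 − e^(−kτ)) = 1 / (1 − 0.2048) = 1.258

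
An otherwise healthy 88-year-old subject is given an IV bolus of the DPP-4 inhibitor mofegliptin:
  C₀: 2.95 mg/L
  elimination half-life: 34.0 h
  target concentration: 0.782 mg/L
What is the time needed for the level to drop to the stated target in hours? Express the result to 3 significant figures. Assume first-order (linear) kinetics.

65.1 h

k = ln2 / t½ = 0.693147 / 34.0 = 0.02039 h⁻¹
t = ln(C₀ / C) / k = ln(2.950 / 0.782) / 0.02039
  = ln(3.772) / 0.02039 = 1.328 / 0.02039 = 65.13 h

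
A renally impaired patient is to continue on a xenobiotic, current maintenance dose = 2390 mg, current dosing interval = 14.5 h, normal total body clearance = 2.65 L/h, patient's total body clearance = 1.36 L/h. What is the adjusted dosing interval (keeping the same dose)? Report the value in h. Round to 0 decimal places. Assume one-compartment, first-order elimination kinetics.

To keep the same average steady-state level, dosing rate must scale with clearance.
CL ratio = 1.36 / 2.65 = 0.5132
New interval (same dose) = 14.5 / 0.5132 = 28.25 h

28 h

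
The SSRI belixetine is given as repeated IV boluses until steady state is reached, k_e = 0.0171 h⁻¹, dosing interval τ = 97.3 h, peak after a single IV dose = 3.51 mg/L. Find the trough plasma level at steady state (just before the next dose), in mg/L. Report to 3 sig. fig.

e^(−kτ) = e^(−0.01710 × 97.3) = 0.1894
Accumulation ratio R = 1 / (1 − e^(−kτ)) = 1 / (1 − 0.1894) = 1.234
Steady-state trough = C₀ × R × e^(−kτ) = 3.51 × 1.234 × 0.1894 = 0.8204 mg/L

0.820 mg/L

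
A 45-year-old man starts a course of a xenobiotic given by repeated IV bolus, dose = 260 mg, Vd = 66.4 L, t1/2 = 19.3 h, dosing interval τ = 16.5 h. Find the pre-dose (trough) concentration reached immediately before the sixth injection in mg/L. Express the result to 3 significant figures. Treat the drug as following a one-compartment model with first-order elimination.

4.59 mg/L

C₀ per dose = Dose / Vd = 260 / 66.4 = 3.916 mg/L
k = ln2 / t½ = 0.693147 / 19.3 = 0.03591 h⁻¹
Fraction remaining after one interval: r = e^(−kτ) = e^(−0.03591 × 16.5) = 0.5529
Before dose 6, 5 doses have been given (aged 1τ, 2τ, 3τ, 4τ, 5τ).
C_trough = C₀ × (r + r² + … + r^5) = C₀ × r(1−r^5)/(1−r)
        = 3.916 × 0.5529 × (1 − 0.05167) / (1 − 0.5529) = 4.592 mg/L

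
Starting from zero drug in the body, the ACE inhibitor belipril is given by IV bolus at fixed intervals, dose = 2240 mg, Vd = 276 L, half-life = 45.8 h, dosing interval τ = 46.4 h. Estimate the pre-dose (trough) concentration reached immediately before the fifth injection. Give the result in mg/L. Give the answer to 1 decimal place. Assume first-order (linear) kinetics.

C₀ per dose = Dose / Vd = 2240 / 276 = 8.116 mg/L
k = ln2 / t½ = 0.693147 / 45.8 = 0.01513 h⁻¹
Fraction remaining after one interval: r = e^(−kτ) = e^(−0.01513 × 46.4) = 0.4956
Before dose 5, 4 doses have been given (aged 1τ, 2τ, 3τ, 4τ).
C_trough = C₀ × (r + r² + … + r^4) = C₀ × r(1−r^4)/(1−r)
        = 8.116 × 0.4956 × (1 − 0.06033) / (1 − 0.4956) = 7.493 mg/L

7.5 mg/L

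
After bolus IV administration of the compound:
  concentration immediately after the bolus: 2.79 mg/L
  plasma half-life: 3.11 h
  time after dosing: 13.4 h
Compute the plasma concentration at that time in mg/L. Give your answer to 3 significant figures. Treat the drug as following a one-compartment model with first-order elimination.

0.141 mg/L

k = ln2 / t½ = 0.693147 / 3.11 = 0.2229 h⁻¹
C = C₀ · e^(−k·t) = 2.790 × e^(−0.2229 × 13.4)
  = 2.790 × 0.05045 = 0.1408 mg/L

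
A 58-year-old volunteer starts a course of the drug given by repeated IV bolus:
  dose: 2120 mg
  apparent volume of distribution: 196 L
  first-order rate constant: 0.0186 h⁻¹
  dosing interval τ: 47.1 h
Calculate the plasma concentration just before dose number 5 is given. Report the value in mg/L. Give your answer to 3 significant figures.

7.49 mg/L

C₀ per dose = Dose / Vd = 2120 / 196 = 10.82 mg/L
Fraction remaining after one interval: r = e^(−kτ) = e^(−0.01860 × 47.1) = 0.4164
Before dose 5, 4 doses have been given (aged 1τ, 2τ, 3τ, 4τ).
C_trough = C₀ × (r + r² + … + r^4) = C₀ × r(1−r^4)/(1−r)
        = 10.82 × 0.4164 × (1 − 0.03006) / (1 − 0.4164) = 7.488 mg/L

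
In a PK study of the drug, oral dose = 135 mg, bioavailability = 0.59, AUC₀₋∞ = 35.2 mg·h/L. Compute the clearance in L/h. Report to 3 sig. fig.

CL = F·Dose / AUC = 0.59 × 135 / 35.2 = 2.263 L/h

2.26 L/h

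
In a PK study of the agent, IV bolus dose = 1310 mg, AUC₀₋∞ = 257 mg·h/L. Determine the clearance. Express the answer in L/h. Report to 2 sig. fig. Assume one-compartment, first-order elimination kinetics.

CL = Dose / AUC = 1310 / 257 = 5.097 L/h

5.1 L/h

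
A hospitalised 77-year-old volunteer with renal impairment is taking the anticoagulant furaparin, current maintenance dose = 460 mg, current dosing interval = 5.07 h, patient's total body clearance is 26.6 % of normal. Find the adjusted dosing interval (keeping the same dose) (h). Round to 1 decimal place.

To keep the same average steady-state level, dosing rate must scale with clearance.
CL ratio = 26.6 / 100 = 0.2660
New interval (same dose) = 5.07 / 0.2660 = 19.06 h

19.1 h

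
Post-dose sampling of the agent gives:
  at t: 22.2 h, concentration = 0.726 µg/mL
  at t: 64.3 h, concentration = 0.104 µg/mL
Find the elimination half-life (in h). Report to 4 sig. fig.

k = ln(C₁/C₂) / (t₂ − t₁) = ln(0.726/0.104) / (64.3 − 22.2)
  = 1.943 / 42.10 = 0.04615 h⁻¹
t½ = ln2 / k = 0.693147 / 0.04615 = 15.02 h

15.02 h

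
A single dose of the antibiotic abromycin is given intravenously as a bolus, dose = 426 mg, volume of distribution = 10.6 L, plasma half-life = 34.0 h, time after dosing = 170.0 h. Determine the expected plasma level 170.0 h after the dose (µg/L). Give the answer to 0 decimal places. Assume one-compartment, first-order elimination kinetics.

1256 µg/L

C₀ = Dose / Vd = 426.0 / 10.6 = 40.19 mg/L
k = ln2 / t½ = 0.693147 / 34.0 = 0.02039 h⁻¹
t / t½ = 170.0 / 34.0 = 5 half-lives
C = C₀ × (1/2)^5 = 40.19 × 0.03125 = 1.256 mg/L
Convert: 1.256 mg/L × 1000 = 1256 µg/L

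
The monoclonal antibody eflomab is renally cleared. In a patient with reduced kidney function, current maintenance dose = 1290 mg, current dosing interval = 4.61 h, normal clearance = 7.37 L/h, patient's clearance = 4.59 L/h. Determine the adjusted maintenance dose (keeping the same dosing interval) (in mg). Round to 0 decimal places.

To keep the same average steady-state level, dosing rate must scale with clearance.
CL ratio = 4.59 / 7.37 = 0.6228
New dose (same interval) = 1290 × 0.6228 = 803.4 mg

803 mg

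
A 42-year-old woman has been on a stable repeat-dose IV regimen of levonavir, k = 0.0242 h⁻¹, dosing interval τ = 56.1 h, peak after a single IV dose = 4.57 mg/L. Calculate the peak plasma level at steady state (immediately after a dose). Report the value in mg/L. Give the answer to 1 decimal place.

e^(−kτ) = e^(−0.02420 × 56.1) = 0.2573
Accumulation ratio R = 1 / (1 − e^(−kτ)) = 1 / (1 − 0.2573) = 1.346
Steady-state peak = C₀ × R = 4.57 × 1.346 = 6.151 mg/L

6.2 mg/L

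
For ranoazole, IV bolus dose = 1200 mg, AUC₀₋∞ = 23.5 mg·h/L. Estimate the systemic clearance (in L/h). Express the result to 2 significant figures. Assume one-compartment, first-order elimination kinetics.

CL = Dose / AUC = 1200 / 23.5 = 51.06 L/h

51 L/h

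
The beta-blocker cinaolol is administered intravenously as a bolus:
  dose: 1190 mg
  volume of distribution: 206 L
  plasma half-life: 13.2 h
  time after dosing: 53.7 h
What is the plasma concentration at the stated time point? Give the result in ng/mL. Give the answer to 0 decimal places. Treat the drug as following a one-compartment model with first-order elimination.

344 ng/mL

C₀ = Dose / Vd = 1190 / 206 = 5.777 mg/L
k = ln2 / t½ = 0.693147 / 13.2 = 0.05251 h⁻¹
C = C₀ · e^(−k·t) = 5.777 × e^(−0.05251 × 53.7)
  = 5.777 × 0.05962 = 0.3444 mg/L
Convert: 0.3444 mg/L × 1000 = 344.4 ng/mL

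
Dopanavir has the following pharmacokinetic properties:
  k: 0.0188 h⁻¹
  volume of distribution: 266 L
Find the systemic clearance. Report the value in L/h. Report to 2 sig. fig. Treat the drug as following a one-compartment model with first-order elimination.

CL = k × Vd = 0.0188 × 266 = 5.001 L/h

5.0 L/h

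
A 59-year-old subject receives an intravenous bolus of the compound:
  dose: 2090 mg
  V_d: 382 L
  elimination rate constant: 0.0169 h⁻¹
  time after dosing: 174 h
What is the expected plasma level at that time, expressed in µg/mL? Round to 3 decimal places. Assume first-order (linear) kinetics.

0.289 µg/mL

C₀ = Dose / Vd = 2090 / 382 = 5.471 mg/L
C = C₀ · e^(−k·t) = 5.471 × e^(−0.01690 × 174)
  = 5.471 × 0.05283 = 0.2890 mg/L
(0.2890 mg/L = 0.2890 µg/mL)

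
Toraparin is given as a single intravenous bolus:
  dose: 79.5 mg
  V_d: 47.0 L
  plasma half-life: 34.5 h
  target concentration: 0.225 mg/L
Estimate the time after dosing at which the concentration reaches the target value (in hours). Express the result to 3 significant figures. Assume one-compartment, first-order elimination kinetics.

100 h

C₀ = Dose / Vd = 79.50 / 47.0 = 1.691 mg/L
k = ln2 / t½ = 0.693147 / 34.5 = 0.02009 h⁻¹
t = ln(C₀ / C) / k = ln(1.691 / 0.225) / 0.02009
  = ln(7.516) / 0.02009 = 2.017 / 0.02009 = 100.4 h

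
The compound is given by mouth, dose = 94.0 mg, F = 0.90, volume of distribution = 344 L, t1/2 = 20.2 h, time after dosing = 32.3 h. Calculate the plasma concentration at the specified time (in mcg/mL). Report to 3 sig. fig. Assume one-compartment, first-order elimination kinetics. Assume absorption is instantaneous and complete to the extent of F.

0.0812 mcg/mL

Amount reaching circulation = F × Dose = 0.90 × 94.00 = 84.60 mg
C₀ = F·Dose / Vd = 84.60 / 344 = 0.2459 mg/L
k = ln2 / t½ = 0.693147 / 20.2 = 0.03431 h⁻¹
C = C₀ · e^(−k·t) = 0.2459 × e^(−0.03431 × 32.3)
  = 0.2459 × 0.3301 = 0.08117 mg/L
(0.08117 mg/L = 0.08117 mcg/mL)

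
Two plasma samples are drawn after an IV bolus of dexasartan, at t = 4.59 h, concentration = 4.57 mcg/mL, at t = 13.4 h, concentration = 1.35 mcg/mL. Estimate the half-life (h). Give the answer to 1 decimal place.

5.0 h

k = ln(C₁/C₂) / (t₂ − t₁) = ln(4.57/1.35) / (13.4 − 4.59)
  = 1.219 / 8.810 = 0.1384 h⁻¹
t½ = ln2 / k = 0.693147 / 0.1384 = 5.008 h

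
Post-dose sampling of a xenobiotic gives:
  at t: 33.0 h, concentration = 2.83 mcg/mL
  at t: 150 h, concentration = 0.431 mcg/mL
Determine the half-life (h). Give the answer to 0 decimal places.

43 h

k = ln(C₁/C₂) / (t₂ − t₁) = ln(2.83/0.431) / (150 − 33.0)
  = 1.882 / 117.0 = 0.01609 h⁻¹
t½ = ln2 / k = 0.693147 / 0.01609 = 43.08 h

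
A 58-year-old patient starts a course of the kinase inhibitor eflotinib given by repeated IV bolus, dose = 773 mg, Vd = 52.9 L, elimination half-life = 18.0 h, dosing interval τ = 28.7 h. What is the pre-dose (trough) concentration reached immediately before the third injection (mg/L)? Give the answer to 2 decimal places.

C₀ per dose = Dose / Vd = 773 / 52.9 = 14.61 mg/L
k = ln2 / t½ = 0.693147 / 18.0 = 0.03851 h⁻¹
Fraction remaining after one interval: r = e^(−kτ) = e^(−0.03851 × 28.7) = 0.3311
Before dose 3, 2 doses have been given (aged 1τ, 2τ).
C_trough = C₀ × (r + r²) = 14.61 × (0.3311 + 0.1096) = 6.439 mg/L

6.44 mg/L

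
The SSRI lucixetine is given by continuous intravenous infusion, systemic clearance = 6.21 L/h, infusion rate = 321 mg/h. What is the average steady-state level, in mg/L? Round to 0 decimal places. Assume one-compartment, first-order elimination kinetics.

52 mg/L

At steady state Css = R₀ / CL = 321 / 6.210 = 51.69 mg/L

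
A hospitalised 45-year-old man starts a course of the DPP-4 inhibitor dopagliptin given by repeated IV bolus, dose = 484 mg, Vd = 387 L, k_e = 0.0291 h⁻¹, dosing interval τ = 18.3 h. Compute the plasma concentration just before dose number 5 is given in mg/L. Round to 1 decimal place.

1.6 mg/L

C₀ per dose = Dose / Vd = 484 / 387 = 1.251 mg/L
Fraction remaining after one interval: r = e^(−kτ) = e^(−0.02910 × 18.3) = 0.5871
Before dose 5, 4 doses have been given (aged 1τ, 2τ, 3τ, 4τ).
C_trough = C₀ × (r + r² + … + r^4) = C₀ × r(1−r^4)/(1−r)
        = 1.251 × 0.5871 × (1 − 0.1188) / (1 − 0.5871) = 1.567 mg/L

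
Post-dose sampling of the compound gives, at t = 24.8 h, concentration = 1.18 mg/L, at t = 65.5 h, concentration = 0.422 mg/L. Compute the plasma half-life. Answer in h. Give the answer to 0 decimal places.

k = ln(C₁/C₂) / (t₂ − t₁) = ln(1.18/0.422) / (65.5 − 24.8)
  = 1.028 / 40.70 = 0.02526 h⁻¹
t½ = ln2 / k = 0.693147 / 0.02526 = 27.44 h

27 h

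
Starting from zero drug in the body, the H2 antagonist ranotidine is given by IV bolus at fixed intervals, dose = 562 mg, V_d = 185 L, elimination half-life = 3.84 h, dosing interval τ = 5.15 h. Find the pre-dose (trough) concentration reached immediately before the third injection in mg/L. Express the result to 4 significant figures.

1.672 mg/L

C₀ per dose = Dose / Vd = 562 / 185 = 3.038 mg/L
k = ln2 / t½ = 0.693147 / 3.84 = 0.1805 h⁻¹
Fraction remaining after one interval: r = e^(−kτ) = e^(−0.1805 × 5.15) = 0.3947
Before dose 3, 2 doses have been given (aged 1τ, 2τ).
C_trough = C₀ × (r + r²) = 3.038 × (0.3947 + 0.1558) = 1.672 mg/L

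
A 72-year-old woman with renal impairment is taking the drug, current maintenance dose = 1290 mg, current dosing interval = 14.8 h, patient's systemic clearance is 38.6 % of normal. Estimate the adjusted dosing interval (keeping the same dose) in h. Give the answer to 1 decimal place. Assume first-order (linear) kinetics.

38.3 h

To keep the same average steady-state level, dosing rate must scale with clearance.
CL ratio = 38.6 / 100 = 0.3860
New interval (same dose) = 14.8 / 0.3860 = 38.34 h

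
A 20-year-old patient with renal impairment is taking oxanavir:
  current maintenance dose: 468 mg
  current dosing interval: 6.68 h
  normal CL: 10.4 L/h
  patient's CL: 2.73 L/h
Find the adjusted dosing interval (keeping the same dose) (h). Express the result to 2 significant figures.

25 h

To keep the same average steady-state level, dosing rate must scale with clearance.
CL ratio = 2.73 / 10.4 = 0.2625
New interval (same dose) = 6.68 / 0.2625 = 25.45 h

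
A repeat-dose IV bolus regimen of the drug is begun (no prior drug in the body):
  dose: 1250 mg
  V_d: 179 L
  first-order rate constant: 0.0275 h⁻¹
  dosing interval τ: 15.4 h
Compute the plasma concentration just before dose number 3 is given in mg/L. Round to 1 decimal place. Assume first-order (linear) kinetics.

7.6 mg/L

C₀ per dose = Dose / Vd = 1250 / 179 = 6.983 mg/L
Fraction remaining after one interval: r = e^(−kτ) = e^(−0.02750 × 15.4) = 0.6548
Before dose 3, 2 doses have been given (aged 1τ, 2τ).
C_trough = C₀ × (r + r²) = 6.983 × (0.6548 + 0.4288) = 7.567 mg/L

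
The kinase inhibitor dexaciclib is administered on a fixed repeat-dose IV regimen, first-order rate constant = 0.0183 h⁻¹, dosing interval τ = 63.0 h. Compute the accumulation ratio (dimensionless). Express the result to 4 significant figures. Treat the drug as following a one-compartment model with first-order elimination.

1.461

e^(−kτ) = e^(−0.01830 × 63.0) = 0.3157
Accumulation ratio R = 1 / (1 − e^(−kτ)) = 1 / (1 − 0.3157) = 1.461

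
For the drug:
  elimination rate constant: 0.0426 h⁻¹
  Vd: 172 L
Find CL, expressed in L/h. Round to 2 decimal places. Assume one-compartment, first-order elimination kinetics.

7.33 L/h

CL = k × Vd = 0.0426 × 172 = 7.327 L/h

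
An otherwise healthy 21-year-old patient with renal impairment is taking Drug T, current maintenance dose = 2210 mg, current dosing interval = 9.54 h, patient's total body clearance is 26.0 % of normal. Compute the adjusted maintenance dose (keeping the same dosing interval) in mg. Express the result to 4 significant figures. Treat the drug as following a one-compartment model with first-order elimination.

574.6 mg

To keep the same average steady-state level, dosing rate must scale with clearance.
CL ratio = 26.0 / 100 = 0.2600
New dose (same interval) = 2210 × 0.2600 = 574.6 mg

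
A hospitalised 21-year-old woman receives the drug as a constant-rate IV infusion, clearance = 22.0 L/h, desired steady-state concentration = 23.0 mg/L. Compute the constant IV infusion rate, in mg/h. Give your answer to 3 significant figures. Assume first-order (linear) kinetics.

At steady state, infusion rate R₀ = Css × CL = 23.0 × 22.00 = 506.0 mg/h

506 mg/h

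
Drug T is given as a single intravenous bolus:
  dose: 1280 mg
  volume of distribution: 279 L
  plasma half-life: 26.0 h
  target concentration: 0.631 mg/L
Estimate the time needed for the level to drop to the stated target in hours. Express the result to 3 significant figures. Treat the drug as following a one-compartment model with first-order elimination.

74.4 h

C₀ = Dose / Vd = 1280 / 279 = 4.588 mg/L
k = ln2 / t½ = 0.693147 / 26.0 = 0.02666 h⁻¹
t = ln(C₀ / C) / k = ln(4.588 / 0.631) / 0.02666
  = ln(7.271) / 0.02666 = 1.984 / 0.02666 = 74.42 h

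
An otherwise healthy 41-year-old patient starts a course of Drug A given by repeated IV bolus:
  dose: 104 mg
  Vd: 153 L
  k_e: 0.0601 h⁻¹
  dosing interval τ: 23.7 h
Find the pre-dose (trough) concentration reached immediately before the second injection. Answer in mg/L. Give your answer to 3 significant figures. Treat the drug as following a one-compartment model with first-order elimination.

C₀ per dose = Dose / Vd = 104 / 153 = 0.6797 mg/L
Fraction remaining after one interval: r = e^(−kτ) = e^(−0.06010 × 23.7) = 0.2407
Before dose 2, 1 dose has been given (aged 1τ).
C_trough = C₀ × r = 0.6797 × 0.2407 = 0.1636 mg/L

0.164 mg/L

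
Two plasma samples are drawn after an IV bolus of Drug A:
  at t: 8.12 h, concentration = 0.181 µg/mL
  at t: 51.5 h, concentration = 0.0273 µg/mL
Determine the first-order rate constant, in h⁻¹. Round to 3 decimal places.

0.044 h⁻¹

k = ln(C₁/C₂) / (t₂ − t₁) = ln(0.181/0.0273) / (51.5 − 8.12)
  = 1.892 / 43.38 = 0.04361 h⁻¹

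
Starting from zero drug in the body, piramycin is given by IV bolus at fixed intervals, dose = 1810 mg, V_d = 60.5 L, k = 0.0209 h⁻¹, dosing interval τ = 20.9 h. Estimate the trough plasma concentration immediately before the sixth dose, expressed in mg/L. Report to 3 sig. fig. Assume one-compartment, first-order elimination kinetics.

C₀ per dose = Dose / Vd = 1810 / 60.5 = 29.92 mg/L
Fraction remaining after one interval: r = e^(−kτ) = e^(−0.02090 × 20.9) = 0.6461
Before dose 6, 5 doses have been given (aged 1τ, 2τ, 3τ, 4τ, 5τ).
C_trough = C₀ × (r + r² + … + r^5) = C₀ × r(1−r^5)/(1−r)
        = 29.92 × 0.6461 × (1 − 0.1126) / (1 − 0.6461) = 48.47 mg/L

48.5 mg/L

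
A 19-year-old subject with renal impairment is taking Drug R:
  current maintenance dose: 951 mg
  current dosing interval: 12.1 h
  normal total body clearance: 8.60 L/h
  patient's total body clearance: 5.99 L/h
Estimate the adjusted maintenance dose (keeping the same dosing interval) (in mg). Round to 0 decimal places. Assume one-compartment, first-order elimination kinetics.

662 mg

To keep the same average steady-state level, dosing rate must scale with clearance.
CL ratio = 5.99 / 8.60 = 0.6965
New dose (same interval) = 951 × 0.6965 = 662.4 mg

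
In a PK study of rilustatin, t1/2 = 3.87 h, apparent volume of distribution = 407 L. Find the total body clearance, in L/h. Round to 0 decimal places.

k = ln2 / t½ = 0.693147 / 3.87 = 0.1791 h⁻¹
CL = k × Vd = 0.1791 × 407 = 72.89 L/h

73 L/h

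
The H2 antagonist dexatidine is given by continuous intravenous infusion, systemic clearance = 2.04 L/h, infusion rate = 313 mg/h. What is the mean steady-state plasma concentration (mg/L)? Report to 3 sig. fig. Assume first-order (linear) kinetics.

At steady state Css = R₀ / CL = 313 / 2.040 = 153.4 mg/L

153 mg/L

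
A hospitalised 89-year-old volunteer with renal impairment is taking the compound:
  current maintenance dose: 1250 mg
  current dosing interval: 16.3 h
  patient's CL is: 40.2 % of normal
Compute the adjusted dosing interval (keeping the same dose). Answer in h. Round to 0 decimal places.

To keep the same average steady-state level, dosing rate must scale with clearance.
CL ratio = 40.2 / 100 = 0.4020
New interval (same dose) = 16.3 / 0.4020 = 40.55 h

41 h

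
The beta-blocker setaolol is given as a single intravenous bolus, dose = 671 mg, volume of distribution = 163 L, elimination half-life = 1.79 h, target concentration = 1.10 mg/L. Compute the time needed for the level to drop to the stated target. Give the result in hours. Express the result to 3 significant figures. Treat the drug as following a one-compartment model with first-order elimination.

3.41 h

C₀ = Dose / Vd = 671.0 / 163 = 4.117 mg/L
k = ln2 / t½ = 0.693147 / 1.79 = 0.3872 h⁻¹
t = ln(C₀ / C) / k = ln(4.117 / 1.10) / 0.3872
  = ln(3.743) / 0.3872 = 1.320 / 0.3872 = 3.409 h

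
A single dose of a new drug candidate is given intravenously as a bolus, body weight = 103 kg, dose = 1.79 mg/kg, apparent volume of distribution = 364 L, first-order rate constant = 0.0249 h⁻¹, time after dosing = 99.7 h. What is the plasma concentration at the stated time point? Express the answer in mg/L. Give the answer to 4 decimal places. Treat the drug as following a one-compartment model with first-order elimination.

0.0423 mg/L

Total dose = 1.79 × 103 = 184.4 mg
C₀ = Dose / Vd = 184.4 / 364 = 0.5066 mg/L
C = C₀ · e^(−k·t) = 0.5066 × e^(−0.02490 × 99.7)
  = 0.5066 × 0.08353 = 0.04232 mg/L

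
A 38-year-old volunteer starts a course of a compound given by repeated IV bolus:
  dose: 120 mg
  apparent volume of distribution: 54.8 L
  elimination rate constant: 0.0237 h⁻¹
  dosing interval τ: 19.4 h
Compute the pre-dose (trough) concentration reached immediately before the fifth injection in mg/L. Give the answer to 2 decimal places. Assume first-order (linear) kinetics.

3.16 mg/L

C₀ per dose = Dose / Vd = 120 / 54.8 = 2.190 mg/L
Fraction remaining after one interval: r = e^(−kτ) = e^(−0.02370 × 19.4) = 0.6314
Before dose 5, 4 doses have been given (aged 1τ, 2τ, 3τ, 4τ).
C_trough = C₀ × (r + r² + … + r^4) = C₀ × r(1−r^4)/(1−r)
        = 2.190 × 0.6314 × (1 − 0.1589) / (1 − 0.6314) = 3.155 mg/L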